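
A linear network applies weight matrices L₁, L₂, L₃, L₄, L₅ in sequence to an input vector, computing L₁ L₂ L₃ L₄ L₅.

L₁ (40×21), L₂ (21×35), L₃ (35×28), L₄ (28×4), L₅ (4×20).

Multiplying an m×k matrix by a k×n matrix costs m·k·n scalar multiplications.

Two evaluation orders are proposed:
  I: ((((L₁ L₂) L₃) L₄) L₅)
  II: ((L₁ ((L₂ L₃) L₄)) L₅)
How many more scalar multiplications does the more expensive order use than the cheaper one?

Order I = ((((L₁ L₂) L₃) L₄) L₅): (L₁ L₂): 40×21 by 21×35 → 40×35, cost 40·21·35 = 29400; ((L₁ L₂) L₃): 40×35 by 35×28 → 40×28, cost 40·35·28 = 39200; cumulative 68600; (((L₁ L₂) L₃) L₄): 40×28 by 28×4 → 40×4, cost 40·28·4 = 4480; cumulative 73080; ((((L₁ L₂) L₃) L₄) L₅): 40×4 by 4×20 → 40×20, cost 40·4·20 = 3200; cumulative 76280. Total 76280.
Order II = ((L₁ ((L₂ L₃) L₄)) L₅): (L₂ L₃): 21×35 by 35×28 → 21×28, cost 21·35·28 = 20580; ((L₂ L₃) L₄): 21×28 by 28×4 → 21×4, cost 21·28·4 = 2352; cumulative 22932; (L₁ ((L₂ L₃) L₄)): 40×21 by 21×4 → 40×4, cost 40·21·4 = 3360; cumulative 26292; ((L₁ ((L₂ L₃) L₄)) L₅): 40×4 by 4×20 → 40×20, cost 40·4·20 = 3200; cumulative 29492. Total 29492.
Difference: |76280 − 29492| = 46788.

46788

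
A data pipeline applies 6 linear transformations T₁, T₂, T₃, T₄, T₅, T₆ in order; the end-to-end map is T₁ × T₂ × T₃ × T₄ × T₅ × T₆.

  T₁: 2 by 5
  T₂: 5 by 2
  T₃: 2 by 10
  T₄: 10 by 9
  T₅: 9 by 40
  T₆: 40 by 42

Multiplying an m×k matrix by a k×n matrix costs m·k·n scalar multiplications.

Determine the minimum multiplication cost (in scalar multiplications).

4316

Adjacent pairs: T₁T₂ = 2·5·2 = 20; T₂T₃ = 5·2·10 = 100; T₃T₄ = 2·10·9 = 180; T₄T₅ = 10·9·40 = 3600; T₅T₆ = 9·40·42 = 15120.
Length 3: T₁..T₃: k=1: 0+100+2·5·10=200; k=2: 20+0+2·2·10=60 → min 60 | T₂..T₄: k=2: 0+180+5·2·9=270; k=3: 100+0+5·10·9=550 → min 270 | T₃..T₅: k=3: 0+3600+2·10·40=4400; k=4: 180+0+2·9·40=900 → min 900 | T₄..T₆: k=4: 0+15120+10·9·42=18900; k=5: 3600+0+10·40·42=20400 → min 18900.
Length 4: T₁..T₄: k=1: 0+270+2·5·9=360; k=2: 20+180+2·2·9=236; k=3: 60+0+2·10·9=240 → min 236 | T₂..T₅: k=2: 0+900+5·2·40=1300; k=3: 100+3600+5·10·40=5700; k=4: 270+0+5·9·40=2070 → min 1300 | T₃..T₆: k=3: 0+18900+2·10·42=19740; k=4: 180+15120+2·9·42=16056; k=5: 900+0+2·40·42=4260 → min 4260.
Length 5: T₁..T₅: k=1: 0+1300+2·5·40=1700; k=2: 20+900+2·2·40=1080; k=3: 60+3600+2·10·40=4460; k=4: 236+0+2·9·40=956 → min 956 | T₂..T₆: k=2: 0+4260+5·2·42=4680; k=3: 100+18900+5·10·42=21100; k=4: 270+15120+5·9·42=17280; k=5: 1300+0+5·40·42=9700 → min 4680.
Length 6: T₁..T₆: k=1: 0+4680+2·5·42=5100; k=2: 20+4260+2·2·42=4448; k=3: 60+18900+2·10·42=19800; k=4: 236+15120+2·9·42=16112; k=5: 956+0+2·40·42=4316 → min 4316.
Optimal order: ((((T₁ × T₂) × (T₃ × T₄)) × T₅) × T₆) with cost 4316.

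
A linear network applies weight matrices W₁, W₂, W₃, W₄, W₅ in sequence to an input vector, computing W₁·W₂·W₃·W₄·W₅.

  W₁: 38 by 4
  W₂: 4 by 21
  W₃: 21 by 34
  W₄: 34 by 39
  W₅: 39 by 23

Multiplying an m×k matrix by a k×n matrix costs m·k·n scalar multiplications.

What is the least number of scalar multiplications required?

15244

Adjacent pairs: W₁W₂ = 38·4·21 = 3192; W₂W₃ = 4·21·34 = 2856; W₃W₄ = 21·34·39 = 27846; W₄W₅ = 34·39·23 = 30498.
Length 3: W₁..W₃: k=1: 0+2856+38·4·34=8024; k=2: 3192+0+38·21·34=30324 → min 8024 | W₂..W₄: k=2: 0+27846+4·21·39=31122; k=3: 2856+0+4·34·39=8160 → min 8160 | W₃..W₅: k=3: 0+30498+21·34·23=46920; k=4: 27846+0+21·39·23=46683 → min 46683.
Length 4: W₁..W₄: k=1: 0+8160+38·4·39=14088; k=2: 3192+27846+38·21·39=62160; k=3: 8024+0+38·34·39=58412 → min 14088 | W₂..W₅: k=2: 0+46683+4·21·23=48615; k=3: 2856+30498+4·34·23=36482; k=4: 8160+0+4·39·23=11748 → min 11748.
Length 5: W₁..W₅: k=1: 0+11748+38·4·23=15244; k=2: 3192+46683+38·21·23=68229; k=3: 8024+30498+38·34·23=68238; k=4: 14088+0+38·39·23=48174 → min 15244.
Optimal order: (W₁·(((W₂·W₃)·W₄)·W₅)) with cost 15244.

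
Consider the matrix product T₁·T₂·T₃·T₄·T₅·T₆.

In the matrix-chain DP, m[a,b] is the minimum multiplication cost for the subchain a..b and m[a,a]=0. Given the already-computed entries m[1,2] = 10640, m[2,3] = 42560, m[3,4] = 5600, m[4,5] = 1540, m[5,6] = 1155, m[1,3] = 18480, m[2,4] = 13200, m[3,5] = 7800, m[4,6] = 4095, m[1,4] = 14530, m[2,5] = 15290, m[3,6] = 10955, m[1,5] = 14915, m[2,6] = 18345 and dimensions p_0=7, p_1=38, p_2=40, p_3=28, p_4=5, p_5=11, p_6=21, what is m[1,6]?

16420

m[1,6] = min over k∈[1,5] of m[1,k]+m[k+1,6]+p_{0}·p_k·p_{6}.
k=1: 0 + 18345 + 7·38·21 = 23931; k=2: 10640 + 10955 + 7·40·21 = 27475; k=3: 18480 + 4095 + 7·28·21 = 26691; k=4: 14530 + 1155 + 7·5·21 = 16420; k=5: 14915 + 0 + 7·11·21 = 16532.
Minimum: 16420 at k=4.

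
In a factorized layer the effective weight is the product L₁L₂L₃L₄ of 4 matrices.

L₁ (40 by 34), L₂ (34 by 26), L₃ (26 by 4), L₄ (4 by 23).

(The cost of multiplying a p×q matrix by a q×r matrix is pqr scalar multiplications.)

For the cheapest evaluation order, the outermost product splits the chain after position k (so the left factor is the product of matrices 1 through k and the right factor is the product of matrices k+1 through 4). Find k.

Adjacent pairs: L₁L₂ = 40·34·26 = 35360; L₂L₃ = 34·26·4 = 3536; L₃L₄ = 26·4·23 = 2392.
Length 3: L₁..L₃: k=1: 0+3536+40·34·4=8976; k=2: 35360+0+40·26·4=39520 → min 8976 | L₂..L₄: k=2: 0+2392+34·26·23=22724; k=3: 3536+0+34·4·23=6664 → min 6664.
Top-level splits: k=1: (L₁..L₁)·(L₂..L₄) → 0+6664+40·34·23 = 37944; k=2: (L₁..L₂)·(L₃..L₄) → 35360+2392+40·26·23 = 61672; k=3: (L₁..L₃)·(L₄..L₄) → 8976+0+40·4·23 = 12656.
Best split is after L₃, i.e. k = 3.

3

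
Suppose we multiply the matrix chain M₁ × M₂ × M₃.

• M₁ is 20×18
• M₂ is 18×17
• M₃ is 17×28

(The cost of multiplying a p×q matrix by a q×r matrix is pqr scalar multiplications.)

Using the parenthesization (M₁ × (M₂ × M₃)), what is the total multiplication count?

18648

(M₂ × M₃): 18×17 by 17×28 → 18×28, cost 18·17·28 = 8568
(M₁ × (M₂ × M₃)): 20×18 by 18×28 → 20×28, cost 20·18·28 = 10080; cumulative 18648
Total: 18648 scalar multiplications.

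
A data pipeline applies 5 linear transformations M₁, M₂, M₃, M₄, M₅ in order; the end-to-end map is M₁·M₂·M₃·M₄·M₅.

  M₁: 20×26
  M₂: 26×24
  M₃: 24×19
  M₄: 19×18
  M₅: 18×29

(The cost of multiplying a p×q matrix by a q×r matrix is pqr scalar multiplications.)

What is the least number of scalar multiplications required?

Adjacent pairs: M₁M₂ = 20·26·24 = 12480; M₂M₃ = 26·24·19 = 11856; M₃M₄ = 24·19·18 = 8208; M₄M₅ = 19·18·29 = 9918.
Length 3: M₁..M₃: k=1: 0+11856+20·26·19=21736; k=2: 12480+0+20·24·19=21600 → min 21600 | M₂..M₄: k=2: 0+8208+26·24·18=19440; k=3: 11856+0+26·19·18=20748 → min 19440 | M₃..M₅: k=3: 0+9918+24·19·29=23142; k=4: 8208+0+24·18·29=20736 → min 20736.
Length 4: M₁..M₄: k=1: 0+19440+20·26·18=28800; k=2: 12480+8208+20·24·18=29328; k=3: 21600+0+20·19·18=28440 → min 28440 | M₂..M₅: k=2: 0+20736+26·24·29=38832; k=3: 11856+9918+26·19·29=36100; k=4: 19440+0+26·18·29=33012 → min 33012.
Length 5: M₁..M₅: k=1: 0+33012+20·26·29=48092; k=2: 12480+20736+20·24·29=47136; k=3: 21600+9918+20·19·29=42538; k=4: 28440+0+20·18·29=38880 → min 38880.
Optimal order: ((((M₁·M₂)·M₃)·M₄)·M₅) with cost 38880.

38880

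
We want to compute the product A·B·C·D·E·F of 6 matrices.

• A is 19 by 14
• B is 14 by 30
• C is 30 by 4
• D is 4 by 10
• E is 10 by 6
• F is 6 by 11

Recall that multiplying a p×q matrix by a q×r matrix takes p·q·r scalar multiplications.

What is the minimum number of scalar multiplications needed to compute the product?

4084

Adjacent pairs: AB = 19·14·30 = 7980; BC = 14·30·4 = 1680; CD = 30·4·10 = 1200; DE = 4·10·6 = 240; EF = 10·6·11 = 660.
Length 3: A..C: k=1: 0+1680+19·14·4=2744; k=2: 7980+0+19·30·4=10260 → min 2744 | B..D: k=2: 0+1200+14·30·10=5400; k=3: 1680+0+14·4·10=2240 → min 2240 | C..E: k=3: 0+240+30·4·6=960; k=4: 1200+0+30·10·6=3000 → min 960 | D..F: k=4: 0+660+4·10·11=1100; k=5: 240+0+4·6·11=504 → min 504.
Length 4: A..D: k=1: 0+2240+19·14·10=4900; k=2: 7980+1200+19·30·10=14880; k=3: 2744+0+19·4·10=3504 → min 3504 | B..E: k=2: 0+960+14·30·6=3480; k=3: 1680+240+14·4·6=2256; k=4: 2240+0+14·10·6=3080 → min 2256 | C..F: k=3: 0+504+30·4·11=1824; k=4: 1200+660+30·10·11=5160; k=5: 960+0+30·6·11=2940 → min 1824.
Length 5: A..E: k=1: 0+2256+19·14·6=3852; k=2: 7980+960+19·30·6=12360; k=3: 2744+240+19·4·6=3440; k=4: 3504+0+19·10·6=4644 → min 3440 | B..F: k=2: 0+1824+14·30·11=6444; k=3: 1680+504+14·4·11=2800; k=4: 2240+660+14·10·11=4440; k=5: 2256+0+14·6·11=3180 → min 2800.
Length 6: A..F: k=1: 0+2800+19·14·11=5726; k=2: 7980+1824+19·30·11=16074; k=3: 2744+504+19·4·11=4084; k=4: 3504+660+19·10·11=6254; k=5: 3440+0+19·6·11=4694 → min 4084.
Optimal order: ((A·(B·C))·((D·E)·F)) with cost 4084.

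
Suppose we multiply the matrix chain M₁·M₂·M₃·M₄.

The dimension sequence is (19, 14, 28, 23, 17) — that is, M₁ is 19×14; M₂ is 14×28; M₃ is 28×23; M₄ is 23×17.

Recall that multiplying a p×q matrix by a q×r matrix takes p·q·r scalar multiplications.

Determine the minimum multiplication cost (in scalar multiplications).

19012

Adjacent pairs: M₁M₂ = 19·14·28 = 7448; M₂M₃ = 14·28·23 = 9016; M₃M₄ = 28·23·17 = 10948.
Length 3: M₁..M₃: k=1: 0+9016+19·14·23=15134; k=2: 7448+0+19·28·23=19684 → min 15134 | M₂..M₄: k=2: 0+10948+14·28·17=17612; k=3: 9016+0+14·23·17=14490 → min 14490.
Length 4: M₁..M₄: k=1: 0+14490+19·14·17=19012; k=2: 7448+10948+19·28·17=27440; k=3: 15134+0+19·23·17=22563 → min 19012.
Optimal order: (M₁·((M₂·M₃)·M₄)) with cost 19012.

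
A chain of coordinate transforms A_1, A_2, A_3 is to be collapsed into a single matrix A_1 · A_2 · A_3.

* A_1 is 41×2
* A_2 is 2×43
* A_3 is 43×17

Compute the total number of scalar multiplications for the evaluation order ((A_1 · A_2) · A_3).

(A_1 · A_2): 41×2 by 2×43 → 41×43, cost 41·2·43 = 3526
((A_1 · A_2) · A_3): 41×43 by 43×17 → 41×17, cost 41·43·17 = 29971; cumulative 33497
Total: 33497 scalar multiplications.

33497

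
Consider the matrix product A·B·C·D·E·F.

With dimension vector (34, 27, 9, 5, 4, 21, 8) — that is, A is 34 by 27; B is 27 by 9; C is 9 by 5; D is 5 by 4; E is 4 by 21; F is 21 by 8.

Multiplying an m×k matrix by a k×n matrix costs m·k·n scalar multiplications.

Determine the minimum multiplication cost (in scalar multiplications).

6584

Adjacent pairs: AB = 34·27·9 = 8262; BC = 27·9·5 = 1215; CD = 9·5·4 = 180; DE = 5·4·21 = 420; EF = 4·21·8 = 672.
Length 3: A..C: k=1: 0+1215+34·27·5=5805; k=2: 8262+0+34·9·5=9792 → min 5805 | B..D: k=2: 0+180+27·9·4=1152; k=3: 1215+0+27·5·4=1755 → min 1152 | C..E: k=3: 0+420+9·5·21=1365; k=4: 180+0+9·4·21=936 → min 936 | D..F: k=4: 0+672+5·4·8=832; k=5: 420+0+5·21·8=1260 → min 832.
Length 4: A..D: k=1: 0+1152+34·27·4=4824; k=2: 8262+180+34·9·4=9666; k=3: 5805+0+34·5·4=6485 → min 4824 | B..E: k=2: 0+936+27·9·21=6039; k=3: 1215+420+27·5·21=4470; k=4: 1152+0+27·4·21=3420 → min 3420 | C..F: k=3: 0+832+9·5·8=1192; k=4: 180+672+9·4·8=1140; k=5: 936+0+9·21·8=2448 → min 1140.
Length 5: A..E: k=1: 0+3420+34·27·21=22698; k=2: 8262+936+34·9·21=15624; k=3: 5805+420+34·5·21=9795; k=4: 4824+0+34·4·21=7680 → min 7680 | B..F: k=2: 0+1140+27·9·8=3084; k=3: 1215+832+27·5·8=3127; k=4: 1152+672+27·4·8=2688; k=5: 3420+0+27·21·8=7956 → min 2688.
Length 6: A..F: k=1: 0+2688+34·27·8=10032; k=2: 8262+1140+34·9·8=11850; k=3: 5805+832+34·5·8=7997; k=4: 4824+672+34·4·8=6584; k=5: 7680+0+34·21·8=13392 → min 6584.
Optimal order: ((A·(B·(C·D)))·(E·F)) with cost 6584.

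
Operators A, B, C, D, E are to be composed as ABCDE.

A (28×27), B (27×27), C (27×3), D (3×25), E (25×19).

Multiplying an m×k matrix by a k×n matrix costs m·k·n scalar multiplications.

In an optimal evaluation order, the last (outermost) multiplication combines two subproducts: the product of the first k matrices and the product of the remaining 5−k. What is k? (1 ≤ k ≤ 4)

3

Adjacent pairs: AB = 28·27·27 = 20412; BC = 27·27·3 = 2187; CD = 27·3·25 = 2025; DE = 3·25·19 = 1425.
Length 3: A..C: k=1: 0+2187+28·27·3=4455; k=2: 20412+0+28·27·3=22680 → min 4455 | B..D: k=2: 0+2025+27·27·25=20250; k=3: 2187+0+27·3·25=4212 → min 4212 | C..E: k=3: 0+1425+27·3·19=2964; k=4: 2025+0+27·25·19=14850 → min 2964.
Length 4: A..D: k=1: 0+4212+28·27·25=23112; k=2: 20412+2025+28·27·25=41337; k=3: 4455+0+28·3·25=6555 → min 6555 | B..E: k=2: 0+2964+27·27·19=16815; k=3: 2187+1425+27·3·19=5151; k=4: 4212+0+27·25·19=17037 → min 5151.
Top-level splits: k=1: (A..A)·(B..E) → 0+5151+28·27·19 = 19515; k=2: (A..B)·(C..E) → 20412+2964+28·27·19 = 37740; k=3: (A..C)·(D..E) → 4455+1425+28·3·19 = 7476; k=4: (A..D)·(E..E) → 6555+0+28·25·19 = 19855.
Best split is after C, i.e. k = 3.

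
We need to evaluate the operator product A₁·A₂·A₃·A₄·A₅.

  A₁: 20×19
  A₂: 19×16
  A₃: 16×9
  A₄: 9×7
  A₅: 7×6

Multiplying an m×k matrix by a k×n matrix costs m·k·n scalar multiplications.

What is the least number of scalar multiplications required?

5346

Adjacent pairs: A₁A₂ = 20·19·16 = 6080; A₂A₃ = 19·16·9 = 2736; A₃A₄ = 16·9·7 = 1008; A₄A₅ = 9·7·6 = 378.
Length 3: A₁..A₃: k=1: 0+2736+20·19·9=6156; k=2: 6080+0+20·16·9=8960 → min 6156 | A₂..A₄: k=2: 0+1008+19·16·7=3136; k=3: 2736+0+19·9·7=3933 → min 3136 | A₃..A₅: k=3: 0+378+16·9·6=1242; k=4: 1008+0+16·7·6=1680 → min 1242.
Length 4: A₁..A₄: k=1: 0+3136+20·19·7=5796; k=2: 6080+1008+20·16·7=9328; k=3: 6156+0+20·9·7=7416 → min 5796 | A₂..A₅: k=2: 0+1242+19·16·6=3066; k=3: 2736+378+19·9·6=4140; k=4: 3136+0+19·7·6=3934 → min 3066.
Length 5: A₁..A₅: k=1: 0+3066+20·19·6=5346; k=2: 6080+1242+20·16·6=9242; k=3: 6156+378+20·9·6=7614; k=4: 5796+0+20·7·6=6636 → min 5346.
Optimal order: (A₁·(A₂·(A₃·(A₄·A₅)))) with cost 5346.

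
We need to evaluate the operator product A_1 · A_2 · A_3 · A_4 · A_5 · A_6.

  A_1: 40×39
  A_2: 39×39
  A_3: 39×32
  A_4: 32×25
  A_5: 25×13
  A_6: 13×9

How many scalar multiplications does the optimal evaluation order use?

Adjacent pairs: A_1A_2 = 40·39·39 = 60840; A_2A_3 = 39·39·32 = 48672; A_3A_4 = 39·32·25 = 31200; A_4A_5 = 32·25·13 = 10400; A_5A_6 = 25·13·9 = 2925.
Length 3: A_1..A_3: k=1: 0+48672+40·39·32=98592; k=2: 60840+0+40·39·32=110760 → min 98592 | A_2..A_4: k=2: 0+31200+39·39·25=69225; k=3: 48672+0+39·32·25=79872 → min 69225 | A_3..A_5: k=3: 0+10400+39·32·13=26624; k=4: 31200+0+39·25·13=43875 → min 26624 | A_4..A_6: k=4: 0+2925+32·25·9=10125; k=5: 10400+0+32·13·9=14144 → min 10125.
Length 4: A_1..A_4: k=1: 0+69225+40·39·25=108225; k=2: 60840+31200+40·39·25=131040; k=3: 98592+0+40·32·25=130592 → min 108225 | A_2..A_5: k=2: 0+26624+39·39·13=46397; k=3: 48672+10400+39·32·13=75296; k=4: 69225+0+39·25·13=81900 → min 46397 | A_3..A_6: k=3: 0+10125+39·32·9=21357; k=4: 31200+2925+39·25·9=42900; k=5: 26624+0+39·13·9=31187 → min 21357.
Length 5: A_1..A_5: k=1: 0+46397+40·39·13=66677; k=2: 60840+26624+40·39·13=107744; k=3: 98592+10400+40·32·13=125632; k=4: 108225+0+40·25·13=121225 → min 66677 | A_2..A_6: k=2: 0+21357+39·39·9=35046; k=3: 48672+10125+39·32·9=70029; k=4: 69225+2925+39·25·9=80925; k=5: 46397+0+39·13·9=50960 → min 35046.
Length 6: A_1..A_6: k=1: 0+35046+40·39·9=49086; k=2: 60840+21357+40·39·9=96237; k=3: 98592+10125+40·32·9=120237; k=4: 108225+2925+40·25·9=120150; k=5: 66677+0+40·13·9=71357 → min 49086.
Optimal order: (A_1 · (A_2 · (A_3 · (A_4 · (A_5 · A_6))))) with cost 49086.

49086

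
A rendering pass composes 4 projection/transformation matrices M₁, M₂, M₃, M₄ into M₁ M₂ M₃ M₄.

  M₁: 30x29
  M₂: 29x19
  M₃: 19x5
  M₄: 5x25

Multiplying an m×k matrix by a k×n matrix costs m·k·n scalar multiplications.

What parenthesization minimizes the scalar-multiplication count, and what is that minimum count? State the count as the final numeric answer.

10855

Adjacent pairs: M₁M₂ = 30·29·19 = 16530; M₂M₃ = 29·19·5 = 2755; M₃M₄ = 19·5·25 = 2375.
Length 3: M₁..M₃: k=1: 0+2755+30·29·5=7105; k=2: 16530+0+30·19·5=19380 → min 7105 | M₂..M₄: k=2: 0+2375+29·19·25=16150; k=3: 2755+0+29·5·25=6380 → min 6380.
Length 4: M₁..M₄: k=1: 0+6380+30·29·25=28130; k=2: 16530+2375+30·19·25=33155; k=3: 7105+0+30·5·25=10855 → min 10855.
Optimal parenthesization: ((M₁ (M₂ M₃)) M₄) with cost 10855.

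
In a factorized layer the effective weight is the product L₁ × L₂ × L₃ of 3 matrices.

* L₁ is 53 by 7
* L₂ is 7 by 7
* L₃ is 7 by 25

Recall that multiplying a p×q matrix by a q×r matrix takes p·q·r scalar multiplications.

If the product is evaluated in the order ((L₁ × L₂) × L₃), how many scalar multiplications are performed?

(L₁ × L₂): 53×7 by 7×7 → 53×7, cost 53·7·7 = 2597
((L₁ × L₂) × L₃): 53×7 by 7×25 → 53×25, cost 53·7·25 = 9275; cumulative 11872
Total: 11872 scalar multiplications.

11872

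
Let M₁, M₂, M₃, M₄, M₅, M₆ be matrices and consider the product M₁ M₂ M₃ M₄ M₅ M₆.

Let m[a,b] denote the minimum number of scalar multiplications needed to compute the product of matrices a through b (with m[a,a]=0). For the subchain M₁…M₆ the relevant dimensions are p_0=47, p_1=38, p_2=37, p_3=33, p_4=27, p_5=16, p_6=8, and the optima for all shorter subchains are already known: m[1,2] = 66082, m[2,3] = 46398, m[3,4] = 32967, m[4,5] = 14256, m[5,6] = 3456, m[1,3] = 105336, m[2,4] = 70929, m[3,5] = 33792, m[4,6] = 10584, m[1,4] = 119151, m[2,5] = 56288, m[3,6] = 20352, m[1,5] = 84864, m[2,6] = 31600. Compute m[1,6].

m[1,6] = min over k∈[1,5] of m[1,k]+m[k+1,6]+p_{0}·p_k·p_{6}.
k=1: 0 + 31600 + 47·38·8 = 45888; k=2: 66082 + 20352 + 47·37·8 = 100346; k=3: 105336 + 10584 + 47·33·8 = 128328; k=4: 119151 + 3456 + 47·27·8 = 132759; k=5: 84864 + 0 + 47·16·8 = 90880.
Minimum: 45888 at k=1.

45888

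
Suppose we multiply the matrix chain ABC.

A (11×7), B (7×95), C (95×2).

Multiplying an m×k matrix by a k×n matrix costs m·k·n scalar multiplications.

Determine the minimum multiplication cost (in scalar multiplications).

Order (A(BC)): (BC): 7×95 by 95×2 → 7×2, cost 7·95·2 = 1330; (A(BC)): 11×7 by 7×2 → 11×2, cost 11·7·2 = 154; cumulative 1484. Total 1484.
Order ((AB)C): (AB): 11×7 by 7×95 → 11×95, cost 11·7·95 = 7315; ((AB)C): 11×95 by 95×2 → 11×2, cost 11·95·2 = 2090; cumulative 9405. Total 9405.
Minimum: 1484.

1484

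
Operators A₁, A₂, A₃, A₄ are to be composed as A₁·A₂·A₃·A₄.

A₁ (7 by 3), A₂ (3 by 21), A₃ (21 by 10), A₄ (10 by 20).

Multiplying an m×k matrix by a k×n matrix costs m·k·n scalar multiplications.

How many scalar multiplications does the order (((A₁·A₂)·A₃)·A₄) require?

(A₁·A₂): 7×3 by 3×21 → 7×21, cost 7·3·21 = 441
((A₁·A₂)·A₃): 7×21 by 21×10 → 7×10, cost 7·21·10 = 1470; cumulative 1911
(((A₁·A₂)·A₃)·A₄): 7×10 by 10×20 → 7×20, cost 7·10·20 = 1400; cumulative 3311
Total: 3311 scalar multiplications.

3311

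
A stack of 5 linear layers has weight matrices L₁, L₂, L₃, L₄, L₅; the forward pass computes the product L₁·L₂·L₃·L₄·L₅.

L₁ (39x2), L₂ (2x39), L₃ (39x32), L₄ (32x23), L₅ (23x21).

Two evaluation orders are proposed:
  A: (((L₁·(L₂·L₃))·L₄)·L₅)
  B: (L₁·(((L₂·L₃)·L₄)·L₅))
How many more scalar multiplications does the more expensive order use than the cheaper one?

45961

Order A = (((L₁·(L₂·L₃))·L₄)·L₅): (L₂·L₃): 2×39 by 39×32 → 2×32, cost 2·39·32 = 2496; (L₁·(L₂·L₃)): 39×2 by 2×32 → 39×32, cost 39·2·32 = 2496; cumulative 4992; ((L₁·(L₂·L₃))·L₄): 39×32 by 32×23 → 39×23, cost 39·32·23 = 28704; cumulative 33696; (((L₁·(L₂·L₃))·L₄)·L₅): 39×23 by 23×21 → 39×21, cost 39·23·21 = 18837; cumulative 52533. Total 52533.
Order B = (L₁·(((L₂·L₃)·L₄)·L₅)): (L₂·L₃): 2×39 by 39×32 → 2×32, cost 2·39·32 = 2496; ((L₂·L₃)·L₄): 2×32 by 32×23 → 2×23, cost 2·32·23 = 1472; cumulative 3968; (((L₂·L₃)·L₄)·L₅): 2×23 by 23×21 → 2×21, cost 2·23·21 = 966; cumulative 4934; (L₁·(((L₂·L₃)·L₄)·L₅)): 39×2 by 2×21 → 39×21, cost 39·2·21 = 1638; cumulative 6572. Total 6572.
Difference: |52533 − 6572| = 45961.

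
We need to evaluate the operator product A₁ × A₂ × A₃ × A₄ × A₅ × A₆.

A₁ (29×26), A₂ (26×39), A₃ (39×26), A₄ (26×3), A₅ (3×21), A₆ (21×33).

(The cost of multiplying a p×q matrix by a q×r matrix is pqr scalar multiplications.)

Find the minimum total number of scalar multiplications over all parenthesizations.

13296

Adjacent pairs: A₁A₂ = 29·26·39 = 29406; A₂A₃ = 26·39·26 = 26364; A₃A₄ = 39·26·3 = 3042; A₄A₅ = 26·3·21 = 1638; A₅A₆ = 3·21·33 = 2079.
Length 3: A₁..A₃: k=1: 0+26364+29·26·26=45968; k=2: 29406+0+29·39·26=58812 → min 45968 | A₂..A₄: k=2: 0+3042+26·39·3=6084; k=3: 26364+0+26·26·3=28392 → min 6084 | A₃..A₅: k=3: 0+1638+39·26·21=22932; k=4: 3042+0+39·3·21=5499 → min 5499 | A₄..A₆: k=4: 0+2079+26·3·33=4653; k=5: 1638+0+26·21·33=19656 → min 4653.
Length 4: A₁..A₄: k=1: 0+6084+29·26·3=8346; k=2: 29406+3042+29·39·3=35841; k=3: 45968+0+29·26·3=48230 → min 8346 | A₂..A₅: k=2: 0+5499+26·39·21=26793; k=3: 26364+1638+26·26·21=42198; k=4: 6084+0+26·3·21=7722 → min 7722 | A₃..A₆: k=3: 0+4653+39·26·33=38115; k=4: 3042+2079+39·3·33=8982; k=5: 5499+0+39·21·33=32526 → min 8982.
Length 5: A₁..A₅: k=1: 0+7722+29·26·21=23556; k=2: 29406+5499+29·39·21=58656; k=3: 45968+1638+29·26·21=63440; k=4: 8346+0+29·3·21=10173 → min 10173 | A₂..A₆: k=2: 0+8982+26·39·33=42444; k=3: 26364+4653+26·26·33=53325; k=4: 6084+2079+26·3·33=10737; k=5: 7722+0+26·21·33=25740 → min 10737.
Length 6: A₁..A₆: k=1: 0+10737+29·26·33=35619; k=2: 29406+8982+29·39·33=75711; k=3: 45968+4653+29·26·33=75503; k=4: 8346+2079+29·3·33=13296; k=5: 10173+0+29·21·33=30270 → min 13296.
Optimal order: ((A₁ × (A₂ × (A₃ × A₄))) × (A₅ × A₆)) with cost 13296.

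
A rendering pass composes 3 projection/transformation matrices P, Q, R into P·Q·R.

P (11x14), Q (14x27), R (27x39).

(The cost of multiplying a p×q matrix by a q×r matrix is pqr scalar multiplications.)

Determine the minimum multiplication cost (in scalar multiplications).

Order (P·(Q·R)): (Q·R): 14×27 by 27×39 → 14×39, cost 14·27·39 = 14742; (P·(Q·R)): 11×14 by 14×39 → 11×39, cost 11·14·39 = 6006; cumulative 20748. Total 20748.
Order ((P·Q)·R): (P·Q): 11×14 by 14×27 → 11×27, cost 11·14·27 = 4158; ((P·Q)·R): 11×27 by 27×39 → 11×39, cost 11·27·39 = 11583; cumulative 15741. Total 15741.
Minimum: 15741.

15741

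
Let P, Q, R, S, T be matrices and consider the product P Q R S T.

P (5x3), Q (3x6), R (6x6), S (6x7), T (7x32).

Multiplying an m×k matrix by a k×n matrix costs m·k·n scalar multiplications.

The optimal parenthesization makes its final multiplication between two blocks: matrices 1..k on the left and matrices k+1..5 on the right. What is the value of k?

1

Adjacent pairs: PQ = 5·3·6 = 90; QR = 3·6·6 = 108; RS = 6·6·7 = 252; ST = 6·7·32 = 1344.
Length 3: P..R: k=1: 0+108+5·3·6=198; k=2: 90+0+5·6·6=270 → min 198 | Q..S: k=2: 0+252+3·6·7=378; k=3: 108+0+3·6·7=234 → min 234 | R..T: k=3: 0+1344+6·6·32=2496; k=4: 252+0+6·7·32=1596 → min 1596.
Length 4: P..S: k=1: 0+234+5·3·7=339; k=2: 90+252+5·6·7=552; k=3: 198+0+5·6·7=408 → min 339 | Q..T: k=2: 0+1596+3·6·32=2172; k=3: 108+1344+3·6·32=2028; k=4: 234+0+3·7·32=906 → min 906.
Top-level splits: k=1: (P..P)·(Q..T) → 0+906+5·3·32 = 1386; k=2: (P..Q)·(R..T) → 90+1596+5·6·32 = 2646; k=3: (P..R)·(S..T) → 198+1344+5·6·32 = 2502; k=4: (P..S)·(T..T) → 339+0+5·7·32 = 1459.
Best split is after P, i.e. k = 1.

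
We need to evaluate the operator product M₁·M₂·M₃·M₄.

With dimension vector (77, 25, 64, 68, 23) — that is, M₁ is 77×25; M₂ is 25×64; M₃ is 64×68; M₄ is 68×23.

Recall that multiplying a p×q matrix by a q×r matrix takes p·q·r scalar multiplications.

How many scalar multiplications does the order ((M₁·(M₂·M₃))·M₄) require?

(M₂·M₃): 25×64 by 64×68 → 25×68, cost 25·64·68 = 108800
(M₁·(M₂·M₃)): 77×25 by 25×68 → 77×68, cost 77·25·68 = 130900; cumulative 239700
((M₁·(M₂·M₃))·M₄): 77×68 by 68×23 → 77×23, cost 77·68·23 = 120428; cumulative 360128
Total: 360128 scalar multiplications.

360128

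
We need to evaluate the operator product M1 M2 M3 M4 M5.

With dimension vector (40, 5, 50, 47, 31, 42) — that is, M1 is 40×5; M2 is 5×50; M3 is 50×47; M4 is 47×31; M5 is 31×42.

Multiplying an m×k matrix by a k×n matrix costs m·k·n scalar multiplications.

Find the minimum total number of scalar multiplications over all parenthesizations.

33945

Adjacent pairs: M1M2 = 40·5·50 = 10000; M2M3 = 5·50·47 = 11750; M3M4 = 50·47·31 = 72850; M4M5 = 47·31·42 = 61194.
Length 3: M1..M3: k=1: 0+11750+40·5·47=21150; k=2: 10000+0+40·50·47=104000 → min 21150 | M2..M4: k=2: 0+72850+5·50·31=80600; k=3: 11750+0+5·47·31=19035 → min 19035 | M3..M5: k=3: 0+61194+50·47·42=159894; k=4: 72850+0+50·31·42=137950 → min 137950.
Length 4: M1..M4: k=1: 0+19035+40·5·31=25235; k=2: 10000+72850+40·50·31=144850; k=3: 21150+0+40·47·31=79430 → min 25235 | M2..M5: k=2: 0+137950+5·50·42=148450; k=3: 11750+61194+5·47·42=82814; k=4: 19035+0+5·31·42=25545 → min 25545.
Length 5: M1..M5: k=1: 0+25545+40·5·42=33945; k=2: 10000+137950+40·50·42=231950; k=3: 21150+61194+40·47·42=161304; k=4: 25235+0+40·31·42=77315 → min 33945.
Optimal order: (M1 (((M2 M3) M4) M5)) with cost 33945.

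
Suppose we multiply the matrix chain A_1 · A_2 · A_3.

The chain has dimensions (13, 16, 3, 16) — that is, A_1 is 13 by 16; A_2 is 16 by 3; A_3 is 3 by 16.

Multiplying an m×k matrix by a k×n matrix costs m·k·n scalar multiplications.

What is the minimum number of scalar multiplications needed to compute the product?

Order (A_1 · (A_2 · A_3)): (A_2 · A_3): 16×3 by 3×16 → 16×16, cost 16·3·16 = 768; (A_1 · (A_2 · A_3)): 13×16 by 16×16 → 13×16, cost 13·16·16 = 3328; cumulative 4096. Total 4096.
Order ((A_1 · A_2) · A_3): (A_1 · A_2): 13×16 by 16×3 → 13×3, cost 13·16·3 = 624; ((A_1 · A_2) · A_3): 13×3 by 3×16 → 13×16, cost 13·3·16 = 624; cumulative 1248. Total 1248.
Minimum: 1248.

1248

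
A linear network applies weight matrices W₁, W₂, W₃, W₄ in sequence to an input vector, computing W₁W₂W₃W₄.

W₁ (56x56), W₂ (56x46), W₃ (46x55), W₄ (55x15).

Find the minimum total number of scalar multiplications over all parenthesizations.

Adjacent pairs: W₁W₂ = 56·56·46 = 144256; W₂W₃ = 56·46·55 = 141680; W₃W₄ = 46·55·15 = 37950.
Length 3: W₁..W₃: k=1: 0+141680+56·56·55=314160; k=2: 144256+0+56·46·55=285936 → min 285936 | W₂..W₄: k=2: 0+37950+56·46·15=76590; k=3: 141680+0+56·55·15=187880 → min 76590.
Length 4: W₁..W₄: k=1: 0+76590+56·56·15=123630; k=2: 144256+37950+56·46·15=220846; k=3: 285936+0+56·55·15=332136 → min 123630.
Optimal order: (W₁(W₂(W₃W₄))) with cost 123630.

123630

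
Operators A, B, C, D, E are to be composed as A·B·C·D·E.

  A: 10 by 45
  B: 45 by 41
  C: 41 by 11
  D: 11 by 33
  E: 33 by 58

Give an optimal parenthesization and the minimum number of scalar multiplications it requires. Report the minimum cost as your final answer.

45730

Adjacent pairs: AB = 10·45·41 = 18450; BC = 45·41·11 = 20295; CD = 41·11·33 = 14883; DE = 11·33·58 = 21054.
Length 3: A..C: k=1: 0+20295+10·45·11=25245; k=2: 18450+0+10·41·11=22960 → min 22960 | B..D: k=2: 0+14883+45·41·33=75768; k=3: 20295+0+45·11·33=36630 → min 36630 | C..E: k=3: 0+21054+41·11·58=47212; k=4: 14883+0+41·33·58=93357 → min 47212.
Length 4: A..D: k=1: 0+36630+10·45·33=51480; k=2: 18450+14883+10·41·33=46863; k=3: 22960+0+10·11·33=26590 → min 26590 | B..E: k=2: 0+47212+45·41·58=154222; k=3: 20295+21054+45·11·58=70059; k=4: 36630+0+45·33·58=122760 → min 70059.
Length 5: A..E: k=1: 0+70059+10·45·58=96159; k=2: 18450+47212+10·41·58=89442; k=3: 22960+21054+10·11·58=50394; k=4: 26590+0+10·33·58=45730 → min 45730.
Optimal parenthesization: ((((A·B)·C)·D)·E) with cost 45730.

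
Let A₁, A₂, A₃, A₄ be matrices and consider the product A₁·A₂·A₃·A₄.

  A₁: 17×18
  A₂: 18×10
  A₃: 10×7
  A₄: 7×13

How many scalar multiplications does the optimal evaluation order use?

Adjacent pairs: A₁A₂ = 17·18·10 = 3060; A₂A₃ = 18·10·7 = 1260; A₃A₄ = 10·7·13 = 910.
Length 3: A₁..A₃: k=1: 0+1260+17·18·7=3402; k=2: 3060+0+17·10·7=4250 → min 3402 | A₂..A₄: k=2: 0+910+18·10·13=3250; k=3: 1260+0+18·7·13=2898 → min 2898.
Length 4: A₁..A₄: k=1: 0+2898+17·18·13=6876; k=2: 3060+910+17·10·13=6180; k=3: 3402+0+17·7·13=4949 → min 4949.
Optimal order: ((A₁·(A₂·A₃))·A₄) with cost 4949.

4949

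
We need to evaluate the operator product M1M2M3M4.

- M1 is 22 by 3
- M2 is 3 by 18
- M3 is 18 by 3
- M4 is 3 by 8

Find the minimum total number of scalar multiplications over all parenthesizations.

Adjacent pairs: M1M2 = 22·3·18 = 1188; M2M3 = 3·18·3 = 162; M3M4 = 18·3·8 = 432.
Length 3: M1..M3: k=1: 0+162+22·3·3=360; k=2: 1188+0+22·18·3=2376 → min 360 | M2..M4: k=2: 0+432+3·18·8=864; k=3: 162+0+3·3·8=234 → min 234.
Length 4: M1..M4: k=1: 0+234+22·3·8=762; k=2: 1188+432+22·18·8=4788; k=3: 360+0+22·3·8=888 → min 762.
Optimal order: (M1((M2M3)M4)) with cost 762.

762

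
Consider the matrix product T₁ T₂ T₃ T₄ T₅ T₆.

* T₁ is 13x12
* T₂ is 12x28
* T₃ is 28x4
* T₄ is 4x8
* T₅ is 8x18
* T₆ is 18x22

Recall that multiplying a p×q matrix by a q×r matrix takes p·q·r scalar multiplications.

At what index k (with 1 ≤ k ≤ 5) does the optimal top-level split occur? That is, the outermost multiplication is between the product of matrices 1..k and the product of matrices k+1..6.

3

Adjacent pairs: T₁T₂ = 13·12·28 = 4368; T₂T₃ = 12·28·4 = 1344; T₃T₄ = 28·4·8 = 896; T₄T₅ = 4·8·18 = 576; T₅T₆ = 8·18·22 = 3168.
Length 3: T₁..T₃: k=1: 0+1344+13·12·4=1968; k=2: 4368+0+13·28·4=5824 → min 1968 | T₂..T₄: k=2: 0+896+12·28·8=3584; k=3: 1344+0+12·4·8=1728 → min 1728 | T₃..T₅: k=3: 0+576+28·4·18=2592; k=4: 896+0+28·8·18=4928 → min 2592 | T₄..T₆: k=4: 0+3168+4·8·22=3872; k=5: 576+0+4·18·22=2160 → min 2160.
Length 4: T₁..T₄: k=1: 0+1728+13·12·8=2976; k=2: 4368+896+13·28·8=8176; k=3: 1968+0+13·4·8=2384 → min 2384 | T₂..T₅: k=2: 0+2592+12·28·18=8640; k=3: 1344+576+12·4·18=2784; k=4: 1728+0+12·8·18=3456 → min 2784 | T₃..T₆: k=3: 0+2160+28·4·22=4624; k=4: 896+3168+28·8·22=8992; k=5: 2592+0+28·18·22=13680 → min 4624.
Length 5: T₁..T₅: k=1: 0+2784+13·12·18=5592; k=2: 4368+2592+13·28·18=13512; k=3: 1968+576+13·4·18=3480; k=4: 2384+0+13·8·18=4256 → min 3480 | T₂..T₆: k=2: 0+4624+12·28·22=12016; k=3: 1344+2160+12·4·22=4560; k=4: 1728+3168+12·8·22=7008; k=5: 2784+0+12·18·22=7536 → min 4560.
Top-level splits: k=1: (T₁..T₁)·(T₂..T₆) → 0+4560+13·12·22 = 7992; k=2: (T₁..T₂)·(T₃..T₆) → 4368+4624+13·28·22 = 17000; k=3: (T₁..T₃)·(T₄..T₆) → 1968+2160+13·4·22 = 5272; k=4: (T₁..T₄)·(T₅..T₆) → 2384+3168+13·8·22 = 7840; k=5: (T₁..T₅)·(T₆..T₆) → 3480+0+13·18·22 = 8628.
Best split is after T₃, i.e. k = 3.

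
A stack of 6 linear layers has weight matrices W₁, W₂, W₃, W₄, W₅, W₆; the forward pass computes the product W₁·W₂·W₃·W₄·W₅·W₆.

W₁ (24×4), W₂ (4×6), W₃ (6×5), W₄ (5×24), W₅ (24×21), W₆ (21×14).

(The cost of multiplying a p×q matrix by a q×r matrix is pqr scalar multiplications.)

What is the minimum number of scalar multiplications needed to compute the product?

5136

Adjacent pairs: W₁W₂ = 24·4·6 = 576; W₂W₃ = 4·6·5 = 120; W₃W₄ = 6·5·24 = 720; W₄W₅ = 5·24·21 = 2520; W₅W₆ = 24·21·14 = 7056.
Length 3: W₁..W₃: k=1: 0+120+24·4·5=600; k=2: 576+0+24·6·5=1296 → min 600 | W₂..W₄: k=2: 0+720+4·6·24=1296; k=3: 120+0+4·5·24=600 → min 600 | W₃..W₅: k=3: 0+2520+6·5·21=3150; k=4: 720+0+6·24·21=3744 → min 3150 | W₄..W₆: k=4: 0+7056+5·24·14=8736; k=5: 2520+0+5·21·14=3990 → min 3990.
Length 4: W₁..W₄: k=1: 0+600+24·4·24=2904; k=2: 576+720+24·6·24=4752; k=3: 600+0+24·5·24=3480 → min 2904 | W₂..W₅: k=2: 0+3150+4·6·21=3654; k=3: 120+2520+4·5·21=3060; k=4: 600+0+4·24·21=2616 → min 2616 | W₃..W₆: k=3: 0+3990+6·5·14=4410; k=4: 720+7056+6·24·14=9792; k=5: 3150+0+6·21·14=4914 → min 4410.
Length 5: W₁..W₅: k=1: 0+2616+24·4·21=4632; k=2: 576+3150+24·6·21=6750; k=3: 600+2520+24·5·21=5640; k=4: 2904+0+24·24·21=15000 → min 4632 | W₂..W₆: k=2: 0+4410+4·6·14=4746; k=3: 120+3990+4·5·14=4390; k=4: 600+7056+4·24·14=9000; k=5: 2616+0+4·21·14=3792 → min 3792.
Length 6: W₁..W₆: k=1: 0+3792+24·4·14=5136; k=2: 576+4410+24·6·14=7002; k=3: 600+3990+24·5·14=6270; k=4: 2904+7056+24·24·14=18024; k=5: 4632+0+24·21·14=11688 → min 5136.
Optimal order: (W₁·((((W₂·W₃)·W₄)·W₅)·W₆)) with cost 5136.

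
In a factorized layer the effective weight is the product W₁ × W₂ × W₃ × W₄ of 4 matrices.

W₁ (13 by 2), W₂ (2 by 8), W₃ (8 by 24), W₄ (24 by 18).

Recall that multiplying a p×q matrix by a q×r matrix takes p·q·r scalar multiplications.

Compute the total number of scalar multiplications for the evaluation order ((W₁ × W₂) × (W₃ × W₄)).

(W₁ × W₂): 13×2 by 2×8 → 13×8, cost 13·2·8 = 208
(W₃ × W₄): 8×24 by 24×18 → 8×18, cost 8·24·18 = 3456
((W₁ × W₂) × (W₃ × W₄)): 13×8 by 8×18 → 13×18, cost 13·8·18 = 1872; cumulative 5536
Total: 5536 scalar multiplications.

5536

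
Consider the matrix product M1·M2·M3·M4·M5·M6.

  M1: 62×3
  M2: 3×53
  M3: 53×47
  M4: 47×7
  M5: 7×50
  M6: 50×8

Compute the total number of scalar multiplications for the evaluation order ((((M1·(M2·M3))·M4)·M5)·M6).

(M2·M3): 3×53 by 53×47 → 3×47, cost 3·53·47 = 7473
(M1·(M2·M3)): 62×3 by 3×47 → 62×47, cost 62·3·47 = 8742; cumulative 16215
((M1·(M2·M3))·M4): 62×47 by 47×7 → 62×7, cost 62·47·7 = 20398; cumulative 36613
(((M1·(M2·M3))·M4)·M5): 62×7 by 7×50 → 62×50, cost 62·7·50 = 21700; cumulative 58313
((((M1·(M2·M3))·M4)·M5)·M6): 62×50 by 50×8 → 62×8, cost 62·50·8 = 24800; cumulative 83113
Total: 83113 scalar multiplications.

83113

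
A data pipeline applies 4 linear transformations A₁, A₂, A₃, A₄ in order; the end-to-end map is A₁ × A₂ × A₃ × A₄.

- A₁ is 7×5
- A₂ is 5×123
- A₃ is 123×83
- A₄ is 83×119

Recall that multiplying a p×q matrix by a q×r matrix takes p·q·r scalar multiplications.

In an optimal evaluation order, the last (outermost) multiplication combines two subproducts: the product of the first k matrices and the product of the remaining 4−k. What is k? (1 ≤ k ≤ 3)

1

Adjacent pairs: A₁A₂ = 7·5·123 = 4305; A₂A₃ = 5·123·83 = 51045; A₃A₄ = 123·83·119 = 1214871.
Length 3: A₁..A₃: k=1: 0+51045+7·5·83=53950; k=2: 4305+0+7·123·83=75768 → min 53950 | A₂..A₄: k=2: 0+1214871+5·123·119=1288056; k=3: 51045+0+5·83·119=100430 → min 100430.
Top-level splits: k=1: (A₁..A₁)·(A₂..A₄) → 0+100430+7·5·119 = 104595; k=2: (A₁..A₂)·(A₃..A₄) → 4305+1214871+7·123·119 = 1321635; k=3: (A₁..A₃)·(A₄..A₄) → 53950+0+7·83·119 = 123089.
Best split is after A₁, i.e. k = 1.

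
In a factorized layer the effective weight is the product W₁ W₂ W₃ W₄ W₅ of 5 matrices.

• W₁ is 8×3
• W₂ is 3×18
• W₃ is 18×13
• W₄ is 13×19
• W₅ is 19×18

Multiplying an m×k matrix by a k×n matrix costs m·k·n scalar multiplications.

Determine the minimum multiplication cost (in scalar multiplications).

2901

Adjacent pairs: W₁W₂ = 8·3·18 = 432; W₂W₃ = 3·18·13 = 702; W₃W₄ = 18·13·19 = 4446; W₄W₅ = 13·19·18 = 4446.
Length 3: W₁..W₃: k=1: 0+702+8·3·13=1014; k=2: 432+0+8·18·13=2304 → min 1014 | W₂..W₄: k=2: 0+4446+3·18·19=5472; k=3: 702+0+3·13·19=1443 → min 1443 | W₃..W₅: k=3: 0+4446+18·13·18=8658; k=4: 4446+0+18·19·18=10602 → min 8658.
Length 4: W₁..W₄: k=1: 0+1443+8·3·19=1899; k=2: 432+4446+8·18·19=7614; k=3: 1014+0+8·13·19=2990 → min 1899 | W₂..W₅: k=2: 0+8658+3·18·18=9630; k=3: 702+4446+3·13·18=5850; k=4: 1443+0+3·19·18=2469 → min 2469.
Length 5: W₁..W₅: k=1: 0+2469+8·3·18=2901; k=2: 432+8658+8·18·18=11682; k=3: 1014+4446+8·13·18=7332; k=4: 1899+0+8·19·18=4635 → min 2901.
Optimal order: (W₁ (((W₂ W₃) W₄) W₅)) with cost 2901.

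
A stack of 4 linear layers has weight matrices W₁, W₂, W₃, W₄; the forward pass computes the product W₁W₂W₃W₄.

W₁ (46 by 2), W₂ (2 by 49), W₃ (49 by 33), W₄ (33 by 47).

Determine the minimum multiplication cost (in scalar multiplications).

10660

Adjacent pairs: W₁W₂ = 46·2·49 = 4508; W₂W₃ = 2·49·33 = 3234; W₃W₄ = 49·33·47 = 75999.
Length 3: W₁..W₃: k=1: 0+3234+46·2·33=6270; k=2: 4508+0+46·49·33=78890 → min 6270 | W₂..W₄: k=2: 0+75999+2·49·47=80605; k=3: 3234+0+2·33·47=6336 → min 6336.
Length 4: W₁..W₄: k=1: 0+6336+46·2·47=10660; k=2: 4508+75999+46·49·47=186445; k=3: 6270+0+46·33·47=77616 → min 10660.
Optimal order: (W₁((W₂W₃)W₄)) with cost 10660.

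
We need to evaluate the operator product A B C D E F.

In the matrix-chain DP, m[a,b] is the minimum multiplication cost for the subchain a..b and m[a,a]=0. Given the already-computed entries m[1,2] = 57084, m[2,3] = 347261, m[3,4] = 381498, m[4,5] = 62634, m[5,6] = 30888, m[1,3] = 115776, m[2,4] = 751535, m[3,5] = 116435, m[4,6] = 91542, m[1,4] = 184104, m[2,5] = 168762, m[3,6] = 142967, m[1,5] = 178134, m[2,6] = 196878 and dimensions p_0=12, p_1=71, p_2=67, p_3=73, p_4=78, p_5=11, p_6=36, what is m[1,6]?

182886

m[1,6] = min over k∈[1,5] of m[1,k]+m[k+1,6]+p_{0}·p_k·p_{6}.
k=1: 0 + 196878 + 12·71·36 = 227550; k=2: 57084 + 142967 + 12·67·36 = 228995; k=3: 115776 + 91542 + 12·73·36 = 238854; k=4: 184104 + 30888 + 12·78·36 = 248688; k=5: 178134 + 0 + 12·11·36 = 182886.
Minimum: 182886 at k=5.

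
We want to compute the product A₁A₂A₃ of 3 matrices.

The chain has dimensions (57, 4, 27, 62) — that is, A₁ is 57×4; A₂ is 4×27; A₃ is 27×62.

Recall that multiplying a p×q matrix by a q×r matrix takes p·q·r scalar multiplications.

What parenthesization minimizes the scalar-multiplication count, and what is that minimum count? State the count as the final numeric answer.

20832

(A₁(A₂A₃)): cost 20832.
((A₁A₂)A₃): cost 101574.
Optimal: (A₁(A₂A₃)) with cost 20832.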